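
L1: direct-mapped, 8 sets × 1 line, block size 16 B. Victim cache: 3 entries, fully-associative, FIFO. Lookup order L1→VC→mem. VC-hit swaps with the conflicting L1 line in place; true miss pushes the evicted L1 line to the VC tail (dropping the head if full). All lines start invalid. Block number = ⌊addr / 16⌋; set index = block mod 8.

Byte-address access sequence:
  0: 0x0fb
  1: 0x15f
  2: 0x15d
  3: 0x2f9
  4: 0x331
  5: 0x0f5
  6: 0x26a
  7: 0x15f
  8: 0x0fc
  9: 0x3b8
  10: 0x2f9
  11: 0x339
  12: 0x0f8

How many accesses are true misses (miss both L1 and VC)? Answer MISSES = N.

0: 0xfb (blk 15, set 7) → MISS  vc=[]
1: 0x15f (blk 21, set 5) → MISS  vc=[]
2: 0x15d (blk 21, set 5) → L1-HIT  vc=[]
3: 0x2f9 (blk 47, set 7) → MISS  vc=[15]
4: 0x331 (blk 51, set 3) → MISS  vc=[15]
5: 0xf5 (blk 15, set 7) → VC-HIT  vc=[47]
6: 0x26a (blk 38, set 6) → MISS  vc=[47]
7: 0x15f (blk 21, set 5) → L1-HIT  vc=[47]
8: 0xfc (blk 15, set 7) → L1-HIT  vc=[47]
9: 0x3b8 (blk 59, set 3) → MISS  vc=[47, 51]
10: 0x2f9 (blk 47, set 7) → VC-HIT  vc=[15, 51]
11: 0x339 (blk 51, set 3) → VC-HIT  vc=[15, 59]
12: 0xf8 (blk 15, set 7) → VC-HIT  vc=[47, 59]

MISSES = 6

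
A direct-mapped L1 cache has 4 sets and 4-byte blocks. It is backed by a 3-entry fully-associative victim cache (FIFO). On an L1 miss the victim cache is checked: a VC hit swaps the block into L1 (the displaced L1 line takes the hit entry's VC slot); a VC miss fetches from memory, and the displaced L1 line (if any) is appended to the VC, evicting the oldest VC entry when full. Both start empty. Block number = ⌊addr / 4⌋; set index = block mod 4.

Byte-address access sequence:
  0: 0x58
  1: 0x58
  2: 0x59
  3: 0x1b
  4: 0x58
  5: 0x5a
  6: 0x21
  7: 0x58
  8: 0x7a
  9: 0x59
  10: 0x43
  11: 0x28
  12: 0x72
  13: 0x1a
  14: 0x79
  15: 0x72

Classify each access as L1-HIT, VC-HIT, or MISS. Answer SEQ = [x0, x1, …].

SEQ = [MISS, L1-HIT, L1-HIT, MISS, VC-HIT, L1-HIT, MISS, L1-HIT, MISS, VC-HIT, MISS, MISS, MISS, MISS, MISS, L1-HIT]

#0 0x58→b22/s2 MISS; vc=[]
#1 0x58→b22/s2 L1-HIT; vc=[]
#2 0x59→b22/s2 L1-HIT; vc=[]
#3 0x1b→b6/s2 MISS; vc=[22]
#4 0x58→b22/s2 VC-HIT; vc=[6]
#5 0x5a→b22/s2 L1-HIT; vc=[6]
#6 0x21→b8/s0 MISS; vc=[6]
#7 0x58→b22/s2 L1-HIT; vc=[6]
#8 0x7a→b30/s2 MISS; vc=[6,22]
#9 0x59→b22/s2 VC-HIT; vc=[6,30]
#10 0x43→b16/s0 MISS; vc=[6,30,8]
#11 0x28→b10/s2 MISS; vc=[30,8,22]
#12 0x72→b28/s0 MISS; vc=[8,22,16]
#13 0x1a→b6/s2 MISS; vc=[22,16,10]
#14 0x79→b30/s2 MISS; vc=[16,10,6]
#15 0x72→b28/s0 L1-HIT; vc=[16,10,6]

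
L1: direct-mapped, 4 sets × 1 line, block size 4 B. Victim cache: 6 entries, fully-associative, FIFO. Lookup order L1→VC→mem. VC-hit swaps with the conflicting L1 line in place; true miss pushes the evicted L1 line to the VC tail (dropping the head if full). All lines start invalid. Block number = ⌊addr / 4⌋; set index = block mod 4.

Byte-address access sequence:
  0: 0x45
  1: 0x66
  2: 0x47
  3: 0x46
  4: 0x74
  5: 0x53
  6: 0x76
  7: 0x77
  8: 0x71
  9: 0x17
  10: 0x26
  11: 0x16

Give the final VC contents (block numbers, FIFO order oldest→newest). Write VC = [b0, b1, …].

#0 0x45→b17/s1 MISS; vc=[]
#1 0x66→b25/s1 MISS; vc=[17]
#2 0x47→b17/s1 VC-HIT; vc=[25]
#3 0x46→b17/s1 L1-HIT; vc=[25]
#4 0x74→b29/s1 MISS; vc=[25,17]
#5 0x53→b20/s0 MISS; vc=[25,17]
#6 0x76→b29/s1 L1-HIT; vc=[25,17]
#7 0x77→b29/s1 L1-HIT; vc=[25,17]
#8 0x71→b28/s0 MISS; vc=[25,17,20]
#9 0x17→b5/s1 MISS; vc=[25,17,20,29]
#10 0x26→b9/s1 MISS; vc=[25,17,20,29,5]
#11 0x16→b5/s1 VC-HIT; vc=[25,17,20,29,9]

VC = [25, 17, 20, 29, 9]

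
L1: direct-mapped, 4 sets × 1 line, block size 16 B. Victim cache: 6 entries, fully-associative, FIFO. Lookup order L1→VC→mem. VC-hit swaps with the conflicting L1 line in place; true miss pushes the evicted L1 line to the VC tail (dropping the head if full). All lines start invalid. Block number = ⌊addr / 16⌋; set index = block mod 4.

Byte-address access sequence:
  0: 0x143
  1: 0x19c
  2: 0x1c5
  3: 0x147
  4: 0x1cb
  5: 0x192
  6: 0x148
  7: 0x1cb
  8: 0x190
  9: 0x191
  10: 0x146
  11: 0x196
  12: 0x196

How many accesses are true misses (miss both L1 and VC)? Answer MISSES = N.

MISSES = 3

  [0] addr=0x143 blk=20 s=0: MISS | VC []
  [1] addr=0x19c blk=25 s=1: MISS | VC []
  [2] addr=0x1c5 blk=28 s=0: MISS | VC [20]
  [3] addr=0x147 blk=20 s=0: VC-HIT | VC [28]
  [4] addr=0x1cb blk=28 s=0: VC-HIT | VC [20]
  [5] addr=0x192 blk=25 s=1: L1-HIT | VC [20]
  [6] addr=0x148 blk=20 s=0: VC-HIT | VC [28]
  [7] addr=0x1cb blk=28 s=0: VC-HIT | VC [20]
  [8] addr=0x190 blk=25 s=1: L1-HIT | VC [20]
  [9] addr=0x191 blk=25 s=1: L1-HIT | VC [20]
  [10] addr=0x146 blk=20 s=0: VC-HIT | VC [28]
  [11] addr=0x196 blk=25 s=1: L1-HIT | VC [28]
  [12] addr=0x196 blk=25 s=1: L1-HIT | VC [28]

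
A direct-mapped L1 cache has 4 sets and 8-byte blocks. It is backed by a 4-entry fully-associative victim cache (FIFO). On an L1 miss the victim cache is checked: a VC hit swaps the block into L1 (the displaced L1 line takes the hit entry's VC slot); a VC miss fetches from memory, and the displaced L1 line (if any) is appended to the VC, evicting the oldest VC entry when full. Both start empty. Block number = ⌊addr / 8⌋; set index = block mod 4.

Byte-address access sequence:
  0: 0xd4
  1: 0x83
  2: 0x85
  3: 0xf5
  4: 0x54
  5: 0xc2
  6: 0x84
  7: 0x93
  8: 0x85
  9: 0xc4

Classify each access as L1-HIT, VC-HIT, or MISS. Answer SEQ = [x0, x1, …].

  [0] addr=0xd4 blk=26 s=2: MISS | VC []
  [1] addr=0x83 blk=16 s=0: MISS | VC []
  [2] addr=0x85 blk=16 s=0: L1-HIT | VC []
  [3] addr=0xf5 blk=30 s=2: MISS | VC [26]
  [4] addr=0x54 blk=10 s=2: MISS | VC [26, 30]
  [5] addr=0xc2 blk=24 s=0: MISS | VC [26, 30, 16]
  [6] addr=0x84 blk=16 s=0: VC-HIT | VC [26, 30, 24]
  [7] addr=0x93 blk=18 s=2: MISS | VC [26, 30, 24, 10]
  [8] addr=0x85 blk=16 s=0: L1-HIT | VC [26, 30, 24, 10]
  [9] addr=0xc4 blk=24 s=0: VC-HIT | VC [26, 30, 16, 10]

SEQ = [MISS, MISS, L1-HIT, MISS, MISS, MISS, VC-HIT, MISS, L1-HIT, VC-HIT]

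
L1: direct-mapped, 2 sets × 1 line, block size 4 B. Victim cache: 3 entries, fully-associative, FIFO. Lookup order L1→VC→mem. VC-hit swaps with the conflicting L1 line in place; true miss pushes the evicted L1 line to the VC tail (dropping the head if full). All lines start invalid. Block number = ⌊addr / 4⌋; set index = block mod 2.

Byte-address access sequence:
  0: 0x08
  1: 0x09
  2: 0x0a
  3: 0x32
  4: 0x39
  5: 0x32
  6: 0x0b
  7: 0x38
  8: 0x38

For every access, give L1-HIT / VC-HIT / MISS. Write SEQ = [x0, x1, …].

#0 0x8→b2/s0 MISS; vc=[]
#1 0x9→b2/s0 L1-HIT; vc=[]
#2 0xa→b2/s0 L1-HIT; vc=[]
#3 0x32→b12/s0 MISS; vc=[2]
#4 0x39→b14/s0 MISS; vc=[2,12]
#5 0x32→b12/s0 VC-HIT; vc=[2,14]
#6 0xb→b2/s0 VC-HIT; vc=[12,14]
#7 0x38→b14/s0 VC-HIT; vc=[12,2]
#8 0x38→b14/s0 L1-HIT; vc=[12,2]

SEQ = [MISS, L1-HIT, L1-HIT, MISS, MISS, VC-HIT, VC-HIT, VC-HIT, L1-HIT]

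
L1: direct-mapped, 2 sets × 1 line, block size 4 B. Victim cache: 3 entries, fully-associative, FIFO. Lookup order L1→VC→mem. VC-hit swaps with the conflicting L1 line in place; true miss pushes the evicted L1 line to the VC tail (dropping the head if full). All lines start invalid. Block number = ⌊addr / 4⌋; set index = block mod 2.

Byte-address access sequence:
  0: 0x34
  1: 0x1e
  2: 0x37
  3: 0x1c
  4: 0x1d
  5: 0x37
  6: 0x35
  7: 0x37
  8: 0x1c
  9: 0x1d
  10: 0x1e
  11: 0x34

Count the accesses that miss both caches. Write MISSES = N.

#0 0x34→b13/s1 MISS; vc=[]
#1 0x1e→b7/s1 MISS; vc=[13]
#2 0x37→b13/s1 VC-HIT; vc=[7]
#3 0x1c→b7/s1 VC-HIT; vc=[13]
#4 0x1d→b7/s1 L1-HIT; vc=[13]
#5 0x37→b13/s1 VC-HIT; vc=[7]
#6 0x35→b13/s1 L1-HIT; vc=[7]
#7 0x37→b13/s1 L1-HIT; vc=[7]
#8 0x1c→b7/s1 VC-HIT; vc=[13]
#9 0x1d→b7/s1 L1-HIT; vc=[13]
#10 0x1e→b7/s1 L1-HIT; vc=[13]
#11 0x34→b13/s1 VC-HIT; vc=[7]

MISSES = 2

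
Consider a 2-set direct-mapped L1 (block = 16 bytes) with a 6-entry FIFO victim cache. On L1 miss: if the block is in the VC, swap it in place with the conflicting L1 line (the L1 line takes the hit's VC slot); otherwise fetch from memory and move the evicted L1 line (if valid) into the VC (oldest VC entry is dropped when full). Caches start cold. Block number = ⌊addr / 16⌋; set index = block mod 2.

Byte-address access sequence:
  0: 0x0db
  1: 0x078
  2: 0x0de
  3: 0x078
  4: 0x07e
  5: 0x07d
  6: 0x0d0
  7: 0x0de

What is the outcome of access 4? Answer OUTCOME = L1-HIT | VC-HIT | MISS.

OUTCOME = L1-HIT

0: 0xdb (blk 13, set 1) → MISS  vc=[]
1: 0x78 (blk 7, set 1) → MISS  vc=[13]
2: 0xde (blk 13, set 1) → VC-HIT  vc=[7]
3: 0x78 (blk 7, set 1) → VC-HIT  vc=[13]
4: 0x7e (blk 7, set 1) → L1-HIT  vc=[13]
5: 0x7d (blk 7, set 1) → L1-HIT  vc=[13]
6: 0xd0 (blk 13, set 1) → VC-HIT  vc=[7]
7: 0xde (blk 13, set 1) → L1-HIT  vc=[7]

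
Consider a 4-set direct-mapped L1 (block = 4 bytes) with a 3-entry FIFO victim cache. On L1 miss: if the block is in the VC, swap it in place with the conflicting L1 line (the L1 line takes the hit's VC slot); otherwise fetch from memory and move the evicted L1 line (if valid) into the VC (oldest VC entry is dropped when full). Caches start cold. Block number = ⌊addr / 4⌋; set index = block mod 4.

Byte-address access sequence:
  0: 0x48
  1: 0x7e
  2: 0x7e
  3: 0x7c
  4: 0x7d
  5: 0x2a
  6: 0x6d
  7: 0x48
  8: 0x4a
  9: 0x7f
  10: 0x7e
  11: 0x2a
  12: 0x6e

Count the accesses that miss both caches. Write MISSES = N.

MISSES = 4

0: 0x48 (blk 18, set 2) → MISS  vc=[]
1: 0x7e (blk 31, set 3) → MISS  vc=[]
2: 0x7e (blk 31, set 3) → L1-HIT  vc=[]
3: 0x7c (blk 31, set 3) → L1-HIT  vc=[]
4: 0x7d (blk 31, set 3) → L1-HIT  vc=[]
5: 0x2a (blk 10, set 2) → MISS  vc=[18]
6: 0x6d (blk 27, set 3) → MISS  vc=[18, 31]
7: 0x48 (blk 18, set 2) → VC-HIT  vc=[10, 31]
8: 0x4a (blk 18, set 2) → L1-HIT  vc=[10, 31]
9: 0x7f (blk 31, set 3) → VC-HIT  vc=[10, 27]
10: 0x7e (blk 31, set 3) → L1-HIT  vc=[10, 27]
11: 0x2a (blk 10, set 2) → VC-HIT  vc=[18, 27]
12: 0x6e (blk 27, set 3) → VC-HIT  vc=[18, 31]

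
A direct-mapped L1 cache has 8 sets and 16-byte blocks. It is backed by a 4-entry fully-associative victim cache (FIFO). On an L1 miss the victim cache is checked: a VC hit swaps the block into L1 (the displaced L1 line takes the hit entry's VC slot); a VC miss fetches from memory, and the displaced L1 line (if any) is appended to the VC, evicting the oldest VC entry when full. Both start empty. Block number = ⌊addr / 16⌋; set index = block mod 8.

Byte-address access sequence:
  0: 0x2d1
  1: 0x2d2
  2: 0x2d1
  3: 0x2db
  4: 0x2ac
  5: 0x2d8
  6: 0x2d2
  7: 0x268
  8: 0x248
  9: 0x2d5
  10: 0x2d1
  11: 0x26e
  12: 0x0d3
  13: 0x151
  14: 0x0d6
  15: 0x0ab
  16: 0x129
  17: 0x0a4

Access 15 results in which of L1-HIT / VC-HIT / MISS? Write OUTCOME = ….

#0 0x2d1→b45/s5 MISS; vc=[]
#1 0x2d2→b45/s5 L1-HIT; vc=[]
#2 0x2d1→b45/s5 L1-HIT; vc=[]
#3 0x2db→b45/s5 L1-HIT; vc=[]
#4 0x2ac→b42/s2 MISS; vc=[]
#5 0x2d8→b45/s5 L1-HIT; vc=[]
#6 0x2d2→b45/s5 L1-HIT; vc=[]
#7 0x268→b38/s6 MISS; vc=[]
#8 0x248→b36/s4 MISS; vc=[]
#9 0x2d5→b45/s5 L1-HIT; vc=[]
#10 0x2d1→b45/s5 L1-HIT; vc=[]
#11 0x26e→b38/s6 L1-HIT; vc=[]
#12 0xd3→b13/s5 MISS; vc=[45]
#13 0x151→b21/s5 MISS; vc=[45,13]
#14 0xd6→b13/s5 VC-HIT; vc=[45,21]
#15 0xab→b10/s2 MISS; vc=[45,21,42]
#16 0x129→b18/s2 MISS; vc=[45,21,42,10]
#17 0xa4→b10/s2 VC-HIT; vc=[45,21,42,18]

OUTCOME = MISS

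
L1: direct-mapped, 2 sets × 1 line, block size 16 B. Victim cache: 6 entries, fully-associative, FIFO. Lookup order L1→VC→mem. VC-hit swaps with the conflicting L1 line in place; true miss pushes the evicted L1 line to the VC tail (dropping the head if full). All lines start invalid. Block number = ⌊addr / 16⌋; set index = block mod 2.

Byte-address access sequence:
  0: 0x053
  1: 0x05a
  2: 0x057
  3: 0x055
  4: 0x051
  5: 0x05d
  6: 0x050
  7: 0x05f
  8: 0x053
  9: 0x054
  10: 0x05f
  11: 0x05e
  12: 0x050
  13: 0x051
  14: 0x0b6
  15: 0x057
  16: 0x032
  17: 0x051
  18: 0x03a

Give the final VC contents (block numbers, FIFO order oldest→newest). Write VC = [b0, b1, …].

VC = [11, 5]

#0 0x53→b5/s1 MISS; vc=[]
#1 0x5a→b5/s1 L1-HIT; vc=[]
#2 0x57→b5/s1 L1-HIT; vc=[]
#3 0x55→b5/s1 L1-HIT; vc=[]
#4 0x51→b5/s1 L1-HIT; vc=[]
#5 0x5d→b5/s1 L1-HIT; vc=[]
#6 0x50→b5/s1 L1-HIT; vc=[]
#7 0x5f→b5/s1 L1-HIT; vc=[]
#8 0x53→b5/s1 L1-HIT; vc=[]
#9 0x54→b5/s1 L1-HIT; vc=[]
#10 0x5f→b5/s1 L1-HIT; vc=[]
#11 0x5e→b5/s1 L1-HIT; vc=[]
#12 0x50→b5/s1 L1-HIT; vc=[]
#13 0x51→b5/s1 L1-HIT; vc=[]
#14 0xb6→b11/s1 MISS; vc=[5]
#15 0x57→b5/s1 VC-HIT; vc=[11]
#16 0x32→b3/s1 MISS; vc=[11,5]
#17 0x51→b5/s1 VC-HIT; vc=[11,3]
#18 0x3a→b3/s1 VC-HIT; vc=[11,5]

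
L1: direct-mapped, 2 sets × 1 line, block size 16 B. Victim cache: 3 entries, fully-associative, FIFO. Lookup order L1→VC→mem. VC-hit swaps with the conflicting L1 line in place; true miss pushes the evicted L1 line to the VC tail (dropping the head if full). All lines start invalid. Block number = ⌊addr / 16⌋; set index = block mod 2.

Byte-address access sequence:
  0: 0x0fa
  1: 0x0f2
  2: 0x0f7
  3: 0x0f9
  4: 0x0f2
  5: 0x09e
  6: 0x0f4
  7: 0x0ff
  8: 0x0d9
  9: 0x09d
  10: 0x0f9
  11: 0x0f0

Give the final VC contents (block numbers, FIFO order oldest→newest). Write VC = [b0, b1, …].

#0 0xfa→b15/s1 MISS; vc=[]
#1 0xf2→b15/s1 L1-HIT; vc=[]
#2 0xf7→b15/s1 L1-HIT; vc=[]
#3 0xf9→b15/s1 L1-HIT; vc=[]
#4 0xf2→b15/s1 L1-HIT; vc=[]
#5 0x9e→b9/s1 MISS; vc=[15]
#6 0xf4→b15/s1 VC-HIT; vc=[9]
#7 0xff→b15/s1 L1-HIT; vc=[9]
#8 0xd9→b13/s1 MISS; vc=[9,15]
#9 0x9d→b9/s1 VC-HIT; vc=[13,15]
#10 0xf9→b15/s1 VC-HIT; vc=[13,9]
#11 0xf0→b15/s1 L1-HIT; vc=[13,9]

VC = [13, 9]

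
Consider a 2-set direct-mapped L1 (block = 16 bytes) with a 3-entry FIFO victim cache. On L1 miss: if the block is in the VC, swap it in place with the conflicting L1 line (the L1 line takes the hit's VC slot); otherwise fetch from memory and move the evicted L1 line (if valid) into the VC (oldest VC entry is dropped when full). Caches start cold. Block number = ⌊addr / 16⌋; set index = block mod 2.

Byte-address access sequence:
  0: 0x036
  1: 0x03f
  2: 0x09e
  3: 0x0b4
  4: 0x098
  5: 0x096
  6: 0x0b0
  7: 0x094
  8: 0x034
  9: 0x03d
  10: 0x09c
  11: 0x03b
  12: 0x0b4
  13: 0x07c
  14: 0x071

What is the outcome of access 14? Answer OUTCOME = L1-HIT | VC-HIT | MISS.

OUTCOME = L1-HIT

  [0] addr=0x36 blk=3 s=1: MISS | VC []
  [1] addr=0x3f blk=3 s=1: L1-HIT | VC []
  [2] addr=0x9e blk=9 s=1: MISS | VC [3]
  [3] addr=0xb4 blk=11 s=1: MISS | VC [3, 9]
  [4] addr=0x98 blk=9 s=1: VC-HIT | VC [3, 11]
  [5] addr=0x96 blk=9 s=1: L1-HIT | VC [3, 11]
  [6] addr=0xb0 blk=11 s=1: VC-HIT | VC [3, 9]
  [7] addr=0x94 blk=9 s=1: VC-HIT | VC [3, 11]
  [8] addr=0x34 blk=3 s=1: VC-HIT | VC [9, 11]
  [9] addr=0x3d blk=3 s=1: L1-HIT | VC [9, 11]
  [10] addr=0x9c blk=9 s=1: VC-HIT | VC [3, 11]
  [11] addr=0x3b blk=3 s=1: VC-HIT | VC [9, 11]
  [12] addr=0xb4 blk=11 s=1: VC-HIT | VC [9, 3]
  [13] addr=0x7c blk=7 s=1: MISS | VC [9, 3, 11]
  [14] addr=0x71 blk=7 s=1: L1-HIT | VC [9, 3, 11]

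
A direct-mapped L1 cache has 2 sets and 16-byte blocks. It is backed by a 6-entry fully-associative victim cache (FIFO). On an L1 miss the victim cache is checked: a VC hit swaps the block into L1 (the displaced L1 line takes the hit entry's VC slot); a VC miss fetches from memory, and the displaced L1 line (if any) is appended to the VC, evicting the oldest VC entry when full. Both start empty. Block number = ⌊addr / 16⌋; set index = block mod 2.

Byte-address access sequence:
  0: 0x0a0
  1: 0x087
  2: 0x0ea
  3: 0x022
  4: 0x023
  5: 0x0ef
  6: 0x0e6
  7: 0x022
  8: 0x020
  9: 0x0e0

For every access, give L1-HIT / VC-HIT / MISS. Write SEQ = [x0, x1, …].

SEQ = [MISS, MISS, MISS, MISS, L1-HIT, VC-HIT, L1-HIT, VC-HIT, L1-HIT, VC-HIT]

0: 0xa0 (blk 10, set 0) → MISS  vc=[]
1: 0x87 (blk 8, set 0) → MISS  vc=[10]
2: 0xea (blk 14, set 0) → MISS  vc=[10, 8]
3: 0x22 (blk 2, set 0) → MISS  vc=[10, 8, 14]
4: 0x23 (blk 2, set 0) → L1-HIT  vc=[10, 8, 14]
5: 0xef (blk 14, set 0) → VC-HIT  vc=[10, 8, 2]
6: 0xe6 (blk 14, set 0) → L1-HIT  vc=[10, 8, 2]
7: 0x22 (blk 2, set 0) → VC-HIT  vc=[10, 8, 14]
8: 0x20 (blk 2, set 0) → L1-HIT  vc=[10, 8, 14]
9: 0xe0 (blk 14, set 0) → VC-HIT  vc=[10, 8, 2]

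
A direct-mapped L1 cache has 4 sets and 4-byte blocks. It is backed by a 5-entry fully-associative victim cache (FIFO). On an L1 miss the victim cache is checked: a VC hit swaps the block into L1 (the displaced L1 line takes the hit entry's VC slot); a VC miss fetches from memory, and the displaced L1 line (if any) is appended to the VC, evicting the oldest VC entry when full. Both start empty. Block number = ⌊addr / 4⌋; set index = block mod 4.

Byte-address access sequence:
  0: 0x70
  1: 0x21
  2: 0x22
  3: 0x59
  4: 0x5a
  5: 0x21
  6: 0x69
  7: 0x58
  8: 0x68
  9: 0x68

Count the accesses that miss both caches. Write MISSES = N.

#0 0x70→b28/s0 MISS; vc=[]
#1 0x21→b8/s0 MISS; vc=[28]
#2 0x22→b8/s0 L1-HIT; vc=[28]
#3 0x59→b22/s2 MISS; vc=[28]
#4 0x5a→b22/s2 L1-HIT; vc=[28]
#5 0x21→b8/s0 L1-HIT; vc=[28]
#6 0x69→b26/s2 MISS; vc=[28,22]
#7 0x58→b22/s2 VC-HIT; vc=[28,26]
#8 0x68→b26/s2 VC-HIT; vc=[28,22]
#9 0x68→b26/s2 L1-HIT; vc=[28,22]

MISSES = 4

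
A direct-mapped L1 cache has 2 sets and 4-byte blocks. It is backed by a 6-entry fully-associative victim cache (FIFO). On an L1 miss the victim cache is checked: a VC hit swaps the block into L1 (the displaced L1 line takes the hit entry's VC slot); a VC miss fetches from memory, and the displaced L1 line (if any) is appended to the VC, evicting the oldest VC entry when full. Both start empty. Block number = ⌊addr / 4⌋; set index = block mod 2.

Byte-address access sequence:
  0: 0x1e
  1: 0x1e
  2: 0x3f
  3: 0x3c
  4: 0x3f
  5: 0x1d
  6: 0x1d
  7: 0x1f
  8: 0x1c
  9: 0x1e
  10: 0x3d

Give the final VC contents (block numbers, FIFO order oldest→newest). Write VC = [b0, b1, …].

VC = [7]

0: 0x1e (blk 7, set 1) → MISS  vc=[]
1: 0x1e (blk 7, set 1) → L1-HIT  vc=[]
2: 0x3f (blk 15, set 1) → MISS  vc=[7]
3: 0x3c (blk 15, set 1) → L1-HIT  vc=[7]
4: 0x3f (blk 15, set 1) → L1-HIT  vc=[7]
5: 0x1d (blk 7, set 1) → VC-HIT  vc=[15]
6: 0x1d (blk 7, set 1) → L1-HIT  vc=[15]
7: 0x1f (blk 7, set 1) → L1-HIT  vc=[15]
8: 0x1c (blk 7, set 1) → L1-HIT  vc=[15]
9: 0x1e (blk 7, set 1) → L1-HIT  vc=[15]
10: 0x3d (blk 15, set 1) → VC-HIT  vc=[7]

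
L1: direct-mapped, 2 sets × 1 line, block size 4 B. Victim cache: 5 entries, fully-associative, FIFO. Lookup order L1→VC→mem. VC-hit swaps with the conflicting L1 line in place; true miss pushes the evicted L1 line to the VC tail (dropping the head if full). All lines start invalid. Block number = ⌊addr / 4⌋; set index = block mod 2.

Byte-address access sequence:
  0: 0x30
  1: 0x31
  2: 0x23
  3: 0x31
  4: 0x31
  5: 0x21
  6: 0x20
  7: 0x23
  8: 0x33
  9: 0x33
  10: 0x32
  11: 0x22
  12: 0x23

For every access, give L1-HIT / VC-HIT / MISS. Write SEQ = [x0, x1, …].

  [0] addr=0x30 blk=12 s=0: MISS | VC []
  [1] addr=0x31 blk=12 s=0: L1-HIT | VC []
  [2] addr=0x23 blk=8 s=0: MISS | VC [12]
  [3] addr=0x31 blk=12 s=0: VC-HIT | VC [8]
  [4] addr=0x31 blk=12 s=0: L1-HIT | VC [8]
  [5] addr=0x21 blk=8 s=0: VC-HIT | VC [12]
  [6] addr=0x20 blk=8 s=0: L1-HIT | VC [12]
  [7] addr=0x23 blk=8 s=0: L1-HIT | VC [12]
  [8] addr=0x33 blk=12 s=0: VC-HIT | VC [8]
  [9] addr=0x33 blk=12 s=0: L1-HIT | VC [8]
  [10] addr=0x32 blk=12 s=0: L1-HIT | VC [8]
  [11] addr=0x22 blk=8 s=0: VC-HIT | VC [12]
  [12] addr=0x23 blk=8 s=0: L1-HIT | VC [12]

SEQ = [MISS, L1-HIT, MISS, VC-HIT, L1-HIT, VC-HIT, L1-HIT, L1-HIT, VC-HIT, L1-HIT, L1-HIT, VC-HIT, L1-HIT]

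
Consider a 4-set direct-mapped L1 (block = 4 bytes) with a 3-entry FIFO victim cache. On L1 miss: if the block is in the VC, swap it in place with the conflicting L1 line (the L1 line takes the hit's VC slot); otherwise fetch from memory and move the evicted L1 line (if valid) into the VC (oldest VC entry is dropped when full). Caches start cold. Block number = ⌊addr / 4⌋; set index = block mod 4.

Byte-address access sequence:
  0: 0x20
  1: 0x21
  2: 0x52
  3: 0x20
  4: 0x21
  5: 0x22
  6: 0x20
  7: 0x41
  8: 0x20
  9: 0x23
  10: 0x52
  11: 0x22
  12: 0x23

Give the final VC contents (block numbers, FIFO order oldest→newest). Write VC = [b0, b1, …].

  [0] addr=0x20 blk=8 s=0: MISS | VC []
  [1] addr=0x21 blk=8 s=0: L1-HIT | VC []
  [2] addr=0x52 blk=20 s=0: MISS | VC [8]
  [3] addr=0x20 blk=8 s=0: VC-HIT | VC [20]
  [4] addr=0x21 blk=8 s=0: L1-HIT | VC [20]
  [5] addr=0x22 blk=8 s=0: L1-HIT | VC [20]
  [6] addr=0x20 blk=8 s=0: L1-HIT | VC [20]
  [7] addr=0x41 blk=16 s=0: MISS | VC [20, 8]
  [8] addr=0x20 blk=8 s=0: VC-HIT | VC [20, 16]
  [9] addr=0x23 blk=8 s=0: L1-HIT | VC [20, 16]
  [10] addr=0x52 blk=20 s=0: VC-HIT | VC [8, 16]
  [11] addr=0x22 blk=8 s=0: VC-HIT | VC [20, 16]
  [12] addr=0x23 blk=8 s=0: L1-HIT | VC [20, 16]

VC = [20, 16]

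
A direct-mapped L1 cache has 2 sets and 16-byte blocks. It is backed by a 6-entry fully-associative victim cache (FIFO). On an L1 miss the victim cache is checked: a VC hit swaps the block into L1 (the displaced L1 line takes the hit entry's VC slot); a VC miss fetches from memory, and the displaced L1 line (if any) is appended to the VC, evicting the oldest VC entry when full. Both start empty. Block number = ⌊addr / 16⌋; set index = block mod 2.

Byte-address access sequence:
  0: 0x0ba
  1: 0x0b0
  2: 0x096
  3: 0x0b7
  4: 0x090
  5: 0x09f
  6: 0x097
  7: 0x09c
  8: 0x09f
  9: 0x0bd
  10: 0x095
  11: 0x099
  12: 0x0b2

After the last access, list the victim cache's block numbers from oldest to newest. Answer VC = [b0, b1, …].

VC = [9]

0: 0xba (blk 11, set 1) → MISS  vc=[]
1: 0xb0 (blk 11, set 1) → L1-HIT  vc=[]
2: 0x96 (blk 9, set 1) → MISS  vc=[11]
3: 0xb7 (blk 11, set 1) → VC-HIT  vc=[9]
4: 0x90 (blk 9, set 1) → VC-HIT  vc=[11]
5: 0x9f (blk 9, set 1) → L1-HIT  vc=[11]
6: 0x97 (blk 9, set 1) → L1-HIT  vc=[11]
7: 0x9c (blk 9, set 1) → L1-HIT  vc=[11]
8: 0x9f (blk 9, set 1) → L1-HIT  vc=[11]
9: 0xbd (blk 11, set 1) → VC-HIT  vc=[9]
10: 0x95 (blk 9, set 1) → VC-HIT  vc=[11]
11: 0x99 (blk 9, set 1) → L1-HIT  vc=[11]
12: 0xb2 (blk 11, set 1) → VC-HIT  vc=[9]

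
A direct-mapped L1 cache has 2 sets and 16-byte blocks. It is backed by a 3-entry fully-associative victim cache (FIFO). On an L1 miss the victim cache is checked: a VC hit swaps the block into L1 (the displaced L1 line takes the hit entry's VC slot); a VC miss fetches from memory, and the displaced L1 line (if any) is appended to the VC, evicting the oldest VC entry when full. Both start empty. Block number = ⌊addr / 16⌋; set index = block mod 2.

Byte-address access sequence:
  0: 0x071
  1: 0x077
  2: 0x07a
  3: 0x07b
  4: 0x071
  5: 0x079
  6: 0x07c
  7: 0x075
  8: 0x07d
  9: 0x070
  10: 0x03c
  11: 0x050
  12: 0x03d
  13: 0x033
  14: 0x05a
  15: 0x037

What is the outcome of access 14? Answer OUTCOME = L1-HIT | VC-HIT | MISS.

OUTCOME = VC-HIT

0: 0x71 (blk 7, set 1) → MISS  vc=[]
1: 0x77 (blk 7, set 1) → L1-HIT  vc=[]
2: 0x7a (blk 7, set 1) → L1-HIT  vc=[]
3: 0x7b (blk 7, set 1) → L1-HIT  vc=[]
4: 0x71 (blk 7, set 1) → L1-HIT  vc=[]
5: 0x79 (blk 7, set 1) → L1-HIT  vc=[]
6: 0x7c (blk 7, set 1) → L1-HIT  vc=[]
7: 0x75 (blk 7, set 1) → L1-HIT  vc=[]
8: 0x7d (blk 7, set 1) → L1-HIT  vc=[]
9: 0x70 (blk 7, set 1) → L1-HIT  vc=[]
10: 0x3c (blk 3, set 1) → MISS  vc=[7]
11: 0x50 (blk 5, set 1) → MISS  vc=[7, 3]
12: 0x3d (blk 3, set 1) → VC-HIT  vc=[7, 5]
13: 0x33 (blk 3, set 1) → L1-HIT  vc=[7, 5]
14: 0x5a (blk 5, set 1) → VC-HIT  vc=[7, 3]
15: 0x37 (blk 3, set 1) → VC-HIT  vc=[7, 5]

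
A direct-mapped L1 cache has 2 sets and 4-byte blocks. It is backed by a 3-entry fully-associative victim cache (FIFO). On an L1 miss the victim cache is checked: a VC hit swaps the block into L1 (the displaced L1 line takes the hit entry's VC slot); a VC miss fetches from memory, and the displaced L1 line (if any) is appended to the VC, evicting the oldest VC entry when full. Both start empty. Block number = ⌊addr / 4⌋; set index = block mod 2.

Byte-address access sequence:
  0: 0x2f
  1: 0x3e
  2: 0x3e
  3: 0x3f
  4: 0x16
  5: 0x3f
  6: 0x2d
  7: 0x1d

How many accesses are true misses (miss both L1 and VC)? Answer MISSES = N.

MISSES = 4

#0 0x2f→b11/s1 MISS; vc=[]
#1 0x3e→b15/s1 MISS; vc=[11]
#2 0x3e→b15/s1 L1-HIT; vc=[11]
#3 0x3f→b15/s1 L1-HIT; vc=[11]
#4 0x16→b5/s1 MISS; vc=[11,15]
#5 0x3f→b15/s1 VC-HIT; vc=[11,5]
#6 0x2d→b11/s1 VC-HIT; vc=[15,5]
#7 0x1d→b7/s1 MISS; vc=[15,5,11]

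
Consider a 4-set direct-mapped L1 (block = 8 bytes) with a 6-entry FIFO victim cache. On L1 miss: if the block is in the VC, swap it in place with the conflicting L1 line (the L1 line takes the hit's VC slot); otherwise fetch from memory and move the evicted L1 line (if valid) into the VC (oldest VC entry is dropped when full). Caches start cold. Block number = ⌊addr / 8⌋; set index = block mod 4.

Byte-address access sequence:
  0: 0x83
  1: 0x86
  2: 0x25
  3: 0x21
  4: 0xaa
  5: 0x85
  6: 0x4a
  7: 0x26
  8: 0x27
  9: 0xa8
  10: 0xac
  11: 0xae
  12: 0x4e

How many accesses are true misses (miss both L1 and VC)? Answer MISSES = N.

MISSES = 4

0: 0x83 (blk 16, set 0) → MISS  vc=[]
1: 0x86 (blk 16, set 0) → L1-HIT  vc=[]
2: 0x25 (blk 4, set 0) → MISS  vc=[16]
3: 0x21 (blk 4, set 0) → L1-HIT  vc=[16]
4: 0xaa (blk 21, set 1) → MISS  vc=[16]
5: 0x85 (blk 16, set 0) → VC-HIT  vc=[4]
6: 0x4a (blk 9, set 1) → MISS  vc=[4, 21]
7: 0x26 (blk 4, set 0) → VC-HIT  vc=[16, 21]
8: 0x27 (blk 4, set 0) → L1-HIT  vc=[16, 21]
9: 0xa8 (blk 21, set 1) → VC-HIT  vc=[16, 9]
10: 0xac (blk 21, set 1) → L1-HIT  vc=[16, 9]
11: 0xae (blk 21, set 1) → L1-HIT  vc=[16, 9]
12: 0x4e (blk 9, set 1) → VC-HIT  vc=[16, 21]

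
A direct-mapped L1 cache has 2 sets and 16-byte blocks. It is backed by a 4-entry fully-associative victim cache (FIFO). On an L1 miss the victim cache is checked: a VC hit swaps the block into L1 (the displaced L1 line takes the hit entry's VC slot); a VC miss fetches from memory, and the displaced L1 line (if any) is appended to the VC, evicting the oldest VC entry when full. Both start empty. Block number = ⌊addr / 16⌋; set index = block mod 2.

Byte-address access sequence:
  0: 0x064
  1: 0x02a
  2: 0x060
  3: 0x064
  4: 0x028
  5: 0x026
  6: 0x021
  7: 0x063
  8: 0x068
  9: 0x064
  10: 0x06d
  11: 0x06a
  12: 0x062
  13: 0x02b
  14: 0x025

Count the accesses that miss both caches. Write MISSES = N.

MISSES = 2

#0 0x64→b6/s0 MISS; vc=[]
#1 0x2a→b2/s0 MISS; vc=[6]
#2 0x60→b6/s0 VC-HIT; vc=[2]
#3 0x64→b6/s0 L1-HIT; vc=[2]
#4 0x28→b2/s0 VC-HIT; vc=[6]
#5 0x26→b2/s0 L1-HIT; vc=[6]
#6 0x21→b2/s0 L1-HIT; vc=[6]
#7 0x63→b6/s0 VC-HIT; vc=[2]
#8 0x68→b6/s0 L1-HIT; vc=[2]
#9 0x64→b6/s0 L1-HIT; vc=[2]
#10 0x6d→b6/s0 L1-HIT; vc=[2]
#11 0x6a→b6/s0 L1-HIT; vc=[2]
#12 0x62→b6/s0 L1-HIT; vc=[2]
#13 0x2b→b2/s0 VC-HIT; vc=[6]
#14 0x25→b2/s0 L1-HIT; vc=[6]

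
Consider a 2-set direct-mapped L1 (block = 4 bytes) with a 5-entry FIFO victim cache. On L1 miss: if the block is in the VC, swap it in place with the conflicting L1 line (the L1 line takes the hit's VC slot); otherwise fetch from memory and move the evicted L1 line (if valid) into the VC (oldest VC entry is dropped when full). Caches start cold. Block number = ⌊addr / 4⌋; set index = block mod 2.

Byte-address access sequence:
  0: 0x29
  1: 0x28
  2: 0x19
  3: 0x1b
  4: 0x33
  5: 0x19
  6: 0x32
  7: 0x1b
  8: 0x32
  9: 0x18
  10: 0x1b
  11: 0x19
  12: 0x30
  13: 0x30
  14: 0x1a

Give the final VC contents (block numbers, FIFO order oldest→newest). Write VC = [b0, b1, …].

VC = [10, 12]

  [0] addr=0x29 blk=10 s=0: MISS | VC []
  [1] addr=0x28 blk=10 s=0: L1-HIT | VC []
  [2] addr=0x19 blk=6 s=0: MISS | VC [10]
  [3] addr=0x1b blk=6 s=0: L1-HIT | VC [10]
  [4] addr=0x33 blk=12 s=0: MISS | VC [10, 6]
  [5] addr=0x19 blk=6 s=0: VC-HIT | VC [10, 12]
  [6] addr=0x32 blk=12 s=0: VC-HIT | VC [10, 6]
  [7] addr=0x1b blk=6 s=0: VC-HIT | VC [10, 12]
  [8] addr=0x32 blk=12 s=0: VC-HIT | VC [10, 6]
  [9] addr=0x18 blk=6 s=0: VC-HIT | VC [10, 12]
  [10] addr=0x1b blk=6 s=0: L1-HIT | VC [10, 12]
  [11] addr=0x19 blk=6 s=0: L1-HIT | VC [10, 12]
  [12] addr=0x30 blk=12 s=0: VC-HIT | VC [10, 6]
  [13] addr=0x30 blk=12 s=0: L1-HIT | VC [10, 6]
  [14] addr=0x1a blk=6 s=0: VC-HIT | VC [10, 12]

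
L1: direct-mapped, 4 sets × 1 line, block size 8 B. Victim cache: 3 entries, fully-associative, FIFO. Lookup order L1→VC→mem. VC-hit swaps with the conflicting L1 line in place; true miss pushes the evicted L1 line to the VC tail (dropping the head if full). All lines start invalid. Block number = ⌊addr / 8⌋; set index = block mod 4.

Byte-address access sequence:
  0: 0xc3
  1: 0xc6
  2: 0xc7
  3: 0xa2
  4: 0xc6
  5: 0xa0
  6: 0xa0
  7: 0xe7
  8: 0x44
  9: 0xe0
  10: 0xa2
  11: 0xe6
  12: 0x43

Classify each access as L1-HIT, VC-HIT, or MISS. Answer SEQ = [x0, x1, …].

SEQ = [MISS, L1-HIT, L1-HIT, MISS, VC-HIT, VC-HIT, L1-HIT, MISS, MISS, VC-HIT, VC-HIT, VC-HIT, VC-HIT]

#0 0xc3→b24/s0 MISS; vc=[]
#1 0xc6→b24/s0 L1-HIT; vc=[]
#2 0xc7→b24/s0 L1-HIT; vc=[]
#3 0xa2→b20/s0 MISS; vc=[24]
#4 0xc6→b24/s0 VC-HIT; vc=[20]
#5 0xa0→b20/s0 VC-HIT; vc=[24]
#6 0xa0→b20/s0 L1-HIT; vc=[24]
#7 0xe7→b28/s0 MISS; vc=[24,20]
#8 0x44→b8/s0 MISS; vc=[24,20,28]
#9 0xe0→b28/s0 VC-HIT; vc=[24,20,8]
#10 0xa2→b20/s0 VC-HIT; vc=[24,28,8]
#11 0xe6→b28/s0 VC-HIT; vc=[24,20,8]
#12 0x43→b8/s0 VC-HIT; vc=[24,20,28]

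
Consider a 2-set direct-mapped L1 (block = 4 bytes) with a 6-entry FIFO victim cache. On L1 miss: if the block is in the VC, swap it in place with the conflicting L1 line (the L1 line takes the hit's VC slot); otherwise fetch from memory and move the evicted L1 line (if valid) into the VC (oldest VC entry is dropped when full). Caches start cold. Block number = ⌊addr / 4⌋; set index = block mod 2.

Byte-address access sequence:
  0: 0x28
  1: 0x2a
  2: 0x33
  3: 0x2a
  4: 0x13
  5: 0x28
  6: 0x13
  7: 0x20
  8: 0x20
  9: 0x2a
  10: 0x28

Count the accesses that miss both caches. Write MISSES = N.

#0 0x28→b10/s0 MISS; vc=[]
#1 0x2a→b10/s0 L1-HIT; vc=[]
#2 0x33→b12/s0 MISS; vc=[10]
#3 0x2a→b10/s0 VC-HIT; vc=[12]
#4 0x13→b4/s0 MISS; vc=[12,10]
#5 0x28→b10/s0 VC-HIT; vc=[12,4]
#6 0x13→b4/s0 VC-HIT; vc=[12,10]
#7 0x20→b8/s0 MISS; vc=[12,10,4]
#8 0x20→b8/s0 L1-HIT; vc=[12,10,4]
#9 0x2a→b10/s0 VC-HIT; vc=[12,8,4]
#10 0x28→b10/s0 L1-HIT; vc=[12,8,4]

MISSES = 4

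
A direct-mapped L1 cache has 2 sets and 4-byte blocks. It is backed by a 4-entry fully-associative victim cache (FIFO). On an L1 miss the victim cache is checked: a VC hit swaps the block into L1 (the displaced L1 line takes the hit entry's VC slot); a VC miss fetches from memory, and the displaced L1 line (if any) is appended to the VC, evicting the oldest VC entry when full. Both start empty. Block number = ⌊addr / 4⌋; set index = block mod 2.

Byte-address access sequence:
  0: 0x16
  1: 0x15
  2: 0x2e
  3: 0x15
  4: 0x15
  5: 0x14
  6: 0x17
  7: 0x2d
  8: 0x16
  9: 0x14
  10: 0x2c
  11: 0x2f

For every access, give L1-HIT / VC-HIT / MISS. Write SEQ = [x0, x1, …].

SEQ = [MISS, L1-HIT, MISS, VC-HIT, L1-HIT, L1-HIT, L1-HIT, VC-HIT, VC-HIT, L1-HIT, VC-HIT, L1-HIT]

  [0] addr=0x16 blk=5 s=1: MISS | VC []
  [1] addr=0x15 blk=5 s=1: L1-HIT | VC []
  [2] addr=0x2e blk=11 s=1: MISS | VC [5]
  [3] addr=0x15 blk=5 s=1: VC-HIT | VC [11]
  [4] addr=0x15 blk=5 s=1: L1-HIT | VC [11]
  [5] addr=0x14 blk=5 s=1: L1-HIT | VC [11]
  [6] addr=0x17 blk=5 s=1: L1-HIT | VC [11]
  [7] addr=0x2d blk=11 s=1: VC-HIT | VC [5]
  [8] addr=0x16 blk=5 s=1: VC-HIT | VC [11]
  [9] addr=0x14 blk=5 s=1: L1-HIT | VC [11]
  [10] addr=0x2c blk=11 s=1: VC-HIT | VC [5]
  [11] addr=0x2f blk=11 s=1: L1-HIT | VC [5]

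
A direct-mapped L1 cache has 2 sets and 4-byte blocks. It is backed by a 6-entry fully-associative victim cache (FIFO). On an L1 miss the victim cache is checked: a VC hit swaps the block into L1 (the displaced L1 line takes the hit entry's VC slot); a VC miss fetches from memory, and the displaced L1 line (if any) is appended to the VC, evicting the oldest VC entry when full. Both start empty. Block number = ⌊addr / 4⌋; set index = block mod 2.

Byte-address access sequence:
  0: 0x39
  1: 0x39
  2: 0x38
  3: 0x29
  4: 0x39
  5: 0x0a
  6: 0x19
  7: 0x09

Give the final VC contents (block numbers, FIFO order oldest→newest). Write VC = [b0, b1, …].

#0 0x39→b14/s0 MISS; vc=[]
#1 0x39→b14/s0 L1-HIT; vc=[]
#2 0x38→b14/s0 L1-HIT; vc=[]
#3 0x29→b10/s0 MISS; vc=[14]
#4 0x39→b14/s0 VC-HIT; vc=[10]
#5 0xa→b2/s0 MISS; vc=[10,14]
#6 0x19→b6/s0 MISS; vc=[10,14,2]
#7 0x9→b2/s0 VC-HIT; vc=[10,14,6]

VC = [10, 14, 6]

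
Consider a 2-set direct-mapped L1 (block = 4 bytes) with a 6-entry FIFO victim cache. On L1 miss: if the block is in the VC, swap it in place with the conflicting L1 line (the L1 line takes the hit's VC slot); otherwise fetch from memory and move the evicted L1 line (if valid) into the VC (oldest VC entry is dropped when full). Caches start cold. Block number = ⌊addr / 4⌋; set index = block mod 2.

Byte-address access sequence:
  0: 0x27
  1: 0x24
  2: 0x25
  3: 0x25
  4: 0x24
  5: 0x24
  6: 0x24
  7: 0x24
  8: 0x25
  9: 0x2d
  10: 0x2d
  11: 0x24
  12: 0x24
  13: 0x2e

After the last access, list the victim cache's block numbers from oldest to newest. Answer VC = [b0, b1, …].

VC = [9]

#0 0x27→b9/s1 MISS; vc=[]
#1 0x24→b9/s1 L1-HIT; vc=[]
#2 0x25→b9/s1 L1-HIT; vc=[]
#3 0x25→b9/s1 L1-HIT; vc=[]
#4 0x24→b9/s1 L1-HIT; vc=[]
#5 0x24→b9/s1 L1-HIT; vc=[]
#6 0x24→b9/s1 L1-HIT; vc=[]
#7 0x24→b9/s1 L1-HIT; vc=[]
#8 0x25→b9/s1 L1-HIT; vc=[]
#9 0x2d→b11/s1 MISS; vc=[9]
#10 0x2d→b11/s1 L1-HIT; vc=[9]
#11 0x24→b9/s1 VC-HIT; vc=[11]
#12 0x24→b9/s1 L1-HIT; vc=[11]
#13 0x2e→b11/s1 VC-HIT; vc=[9]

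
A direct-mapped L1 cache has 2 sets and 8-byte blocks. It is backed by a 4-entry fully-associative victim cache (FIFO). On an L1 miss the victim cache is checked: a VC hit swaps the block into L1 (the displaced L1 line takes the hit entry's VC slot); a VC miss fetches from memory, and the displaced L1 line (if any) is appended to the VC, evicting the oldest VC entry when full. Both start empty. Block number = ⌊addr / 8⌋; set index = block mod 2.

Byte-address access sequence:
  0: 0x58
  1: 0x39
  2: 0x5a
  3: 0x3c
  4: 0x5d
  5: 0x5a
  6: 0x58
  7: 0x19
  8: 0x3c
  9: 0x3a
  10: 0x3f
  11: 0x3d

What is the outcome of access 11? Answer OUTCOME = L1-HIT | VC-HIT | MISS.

#0 0x58→b11/s1 MISS; vc=[]
#1 0x39→b7/s1 MISS; vc=[11]
#2 0x5a→b11/s1 VC-HIT; vc=[7]
#3 0x3c→b7/s1 VC-HIT; vc=[11]
#4 0x5d→b11/s1 VC-HIT; vc=[7]
#5 0x5a→b11/s1 L1-HIT; vc=[7]
#6 0x58→b11/s1 L1-HIT; vc=[7]
#7 0x19→b3/s1 MISS; vc=[7,11]
#8 0x3c→b7/s1 VC-HIT; vc=[3,11]
#9 0x3a→b7/s1 L1-HIT; vc=[3,11]
#10 0x3f→b7/s1 L1-HIT; vc=[3,11]
#11 0x3d→b7/s1 L1-HIT; vc=[3,11]

OUTCOME = L1-HIT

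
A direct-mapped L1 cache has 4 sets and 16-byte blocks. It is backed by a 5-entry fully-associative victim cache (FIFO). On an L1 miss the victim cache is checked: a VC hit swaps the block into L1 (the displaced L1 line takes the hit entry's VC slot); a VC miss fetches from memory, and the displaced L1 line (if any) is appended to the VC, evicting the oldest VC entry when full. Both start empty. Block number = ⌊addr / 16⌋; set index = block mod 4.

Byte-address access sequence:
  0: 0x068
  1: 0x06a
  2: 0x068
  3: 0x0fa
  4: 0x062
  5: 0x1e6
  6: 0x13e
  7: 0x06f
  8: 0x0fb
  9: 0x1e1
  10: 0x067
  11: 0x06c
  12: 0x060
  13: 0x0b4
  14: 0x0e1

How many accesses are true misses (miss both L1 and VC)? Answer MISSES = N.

MISSES = 6

#0 0x68→b6/s2 MISS; vc=[]
#1 0x6a→b6/s2 L1-HIT; vc=[]
#2 0x68→b6/s2 L1-HIT; vc=[]
#3 0xfa→b15/s3 MISS; vc=[]
#4 0x62→b6/s2 L1-HIT; vc=[]
#5 0x1e6→b30/s2 MISS; vc=[6]
#6 0x13e→b19/s3 MISS; vc=[6,15]
#7 0x6f→b6/s2 VC-HIT; vc=[30,15]
#8 0xfb→b15/s3 VC-HIT; vc=[30,19]
#9 0x1e1→b30/s2 VC-HIT; vc=[6,19]
#10 0x67→b6/s2 VC-HIT; vc=[30,19]
#11 0x6c→b6/s2 L1-HIT; vc=[30,19]
#12 0x60→b6/s2 L1-HIT; vc=[30,19]
#13 0xb4→b11/s3 MISS; vc=[30,19,15]
#14 0xe1→b14/s2 MISS; vc=[30,19,15,6]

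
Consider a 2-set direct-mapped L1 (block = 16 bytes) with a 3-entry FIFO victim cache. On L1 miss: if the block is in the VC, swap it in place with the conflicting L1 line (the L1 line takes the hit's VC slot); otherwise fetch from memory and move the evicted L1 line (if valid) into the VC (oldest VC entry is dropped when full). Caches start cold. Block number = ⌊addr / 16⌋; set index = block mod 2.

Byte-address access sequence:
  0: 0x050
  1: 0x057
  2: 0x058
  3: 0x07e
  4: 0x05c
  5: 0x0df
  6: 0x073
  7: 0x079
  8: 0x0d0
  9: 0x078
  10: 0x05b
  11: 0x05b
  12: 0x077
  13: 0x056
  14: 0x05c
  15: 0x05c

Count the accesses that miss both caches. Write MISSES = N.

MISSES = 3

#0 0x50→b5/s1 MISS; vc=[]
#1 0x57→b5/s1 L1-HIT; vc=[]
#2 0x58→b5/s1 L1-HIT; vc=[]
#3 0x7e→b7/s1 MISS; vc=[5]
#4 0x5c→b5/s1 VC-HIT; vc=[7]
#5 0xdf→b13/s1 MISS; vc=[7,5]
#6 0x73→b7/s1 VC-HIT; vc=[13,5]
#7 0x79→b7/s1 L1-HIT; vc=[13,5]
#8 0xd0→b13/s1 VC-HIT; vc=[7,5]
#9 0x78→b7/s1 VC-HIT; vc=[13,5]
#10 0x5b→b5/s1 VC-HIT; vc=[13,7]
#11 0x5b→b5/s1 L1-HIT; vc=[13,7]
#12 0x77→b7/s1 VC-HIT; vc=[13,5]
#13 0x56→b5/s1 VC-HIT; vc=[13,7]
#14 0x5c→b5/s1 L1-HIT; vc=[13,7]
#15 0x5c→b5/s1 L1-HIT; vc=[13,7]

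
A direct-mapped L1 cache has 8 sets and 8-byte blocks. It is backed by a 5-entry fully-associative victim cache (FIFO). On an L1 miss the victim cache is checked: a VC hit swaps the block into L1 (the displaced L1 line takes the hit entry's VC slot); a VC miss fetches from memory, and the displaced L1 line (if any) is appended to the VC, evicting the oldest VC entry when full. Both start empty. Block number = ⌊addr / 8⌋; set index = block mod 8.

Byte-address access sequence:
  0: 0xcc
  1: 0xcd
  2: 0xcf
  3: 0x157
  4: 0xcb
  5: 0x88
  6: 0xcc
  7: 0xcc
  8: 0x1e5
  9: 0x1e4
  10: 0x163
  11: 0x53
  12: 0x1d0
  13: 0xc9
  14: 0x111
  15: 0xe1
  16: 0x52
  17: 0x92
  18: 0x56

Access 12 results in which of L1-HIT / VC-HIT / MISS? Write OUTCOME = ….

OUTCOME = MISS

  [0] addr=0xcc blk=25 s=1: MISS | VC []
  [1] addr=0xcd blk=25 s=1: L1-HIT | VC []
  [2] addr=0xcf blk=25 s=1: L1-HIT | VC []
  [3] addr=0x157 blk=42 s=2: MISS | VC []
  [4] addr=0xcb blk=25 s=1: L1-HIT | VC []
  [5] addr=0x88 blk=17 s=1: MISS | VC [25]
  [6] addr=0xcc blk=25 s=1: VC-HIT | VC [17]
  [7] addr=0xcc blk=25 s=1: L1-HIT | VC [17]
  [8] addr=0x1e5 blk=60 s=4: MISS | VC [17]
  [9] addr=0x1e4 blk=60 s=4: L1-HIT | VC [17]
  [10] addr=0x163 blk=44 s=4: MISS | VC [17, 60]
  [11] addr=0x53 blk=10 s=2: MISS | VC [17, 60, 42]
  [12] addr=0x1d0 blk=58 s=2: MISS | VC [17, 60, 42, 10]
  [13] addr=0xc9 blk=25 s=1: L1-HIT | VC [17, 60, 42, 10]
  [14] addr=0x111 blk=34 s=2: MISS | VC [17, 60, 42, 10, 58]
  [15] addr=0xe1 blk=28 s=4: MISS | VC [60, 42, 10, 58, 44]
  [16] addr=0x52 blk=10 s=2: VC-HIT | VC [60, 42, 34, 58, 44]
  [17] addr=0x92 blk=18 s=2: MISS | VC [42, 34, 58, 44, 10]
  [18] addr=0x56 blk=10 s=2: VC-HIT | VC [42, 34, 58, 44, 18]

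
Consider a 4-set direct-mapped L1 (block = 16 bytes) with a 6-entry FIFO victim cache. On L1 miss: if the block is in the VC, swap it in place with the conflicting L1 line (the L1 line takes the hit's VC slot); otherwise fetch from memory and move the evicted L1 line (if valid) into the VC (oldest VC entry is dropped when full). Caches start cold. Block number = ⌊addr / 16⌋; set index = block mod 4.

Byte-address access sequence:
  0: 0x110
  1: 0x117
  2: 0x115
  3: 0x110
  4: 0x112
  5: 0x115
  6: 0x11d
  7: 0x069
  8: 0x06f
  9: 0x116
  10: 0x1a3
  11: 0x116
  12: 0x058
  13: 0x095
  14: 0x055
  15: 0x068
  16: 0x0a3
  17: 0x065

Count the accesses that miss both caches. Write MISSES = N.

  [0] addr=0x110 blk=17 s=1: MISS | VC []
  [1] addr=0x117 blk=17 s=1: L1-HIT | VC []
  [2] addr=0x115 blk=17 s=1: L1-HIT | VC []
  [3] addr=0x110 blk=17 s=1: L1-HIT | VC []
  [4] addr=0x112 blk=17 s=1: L1-HIT | VC []
  [5] addr=0x115 blk=17 s=1: L1-HIT | VC []
  [6] addr=0x11d blk=17 s=1: L1-HIT | VC []
  [7] addr=0x69 blk=6 s=2: MISS | VC []
  [8] addr=0x6f blk=6 s=2: L1-HIT | VC []
  [9] addr=0x116 blk=17 s=1: L1-HIT | VC []
  [10] addr=0x1a3 blk=26 s=2: MISS | VC [6]
  [11] addr=0x116 blk=17 s=1: L1-HIT | VC [6]
  [12] addr=0x58 blk=5 s=1: MISS | VC [6, 17]
  [13] addr=0x95 blk=9 s=1: MISS | VC [6, 17, 5]
  [14] addr=0x55 blk=5 s=1: VC-HIT | VC [6, 17, 9]
  [15] addr=0x68 blk=6 s=2: VC-HIT | VC [26, 17, 9]
  [16] addr=0xa3 blk=10 s=2: MISS | VC [26, 17, 9, 6]
  [17] addr=0x65 blk=6 s=2: VC-HIT | VC [26, 17, 9, 10]

MISSES = 6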